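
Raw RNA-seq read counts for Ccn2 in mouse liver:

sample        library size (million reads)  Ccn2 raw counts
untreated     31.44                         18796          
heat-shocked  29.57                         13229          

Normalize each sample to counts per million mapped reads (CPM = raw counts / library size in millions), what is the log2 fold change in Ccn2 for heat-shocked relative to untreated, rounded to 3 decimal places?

-0.418

CPM(untreated) = 18796 / 31.44 = 597.8372
CPM(heat-shocked) = 13229 / 29.57 = 447.3791
Fold change = 447.3791 / 597.8372 = 0.74833
log2(0.74833) = -0.4183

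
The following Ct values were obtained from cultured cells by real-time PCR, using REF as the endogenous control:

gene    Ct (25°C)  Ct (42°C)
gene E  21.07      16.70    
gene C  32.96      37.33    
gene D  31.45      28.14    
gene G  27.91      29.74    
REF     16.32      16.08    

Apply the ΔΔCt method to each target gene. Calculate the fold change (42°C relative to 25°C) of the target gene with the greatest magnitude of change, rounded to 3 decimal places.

gene E: ΔΔCt = (16.70−16.08) − (21.07−16.32) = 0.62 − 4.75 = -4.13; fold change = 2^4.13 = 17.509
gene C: ΔΔCt = (37.33−16.08) − (32.96−16.32) = 21.25 − 16.64 = 4.61; fold change = 2^-4.61 = 0.041
gene D: ΔΔCt = (28.14−16.08) − (31.45−16.32) = 12.06 − 15.13 = -3.07; fold change = 2^3.07 = 8.398
gene G: ΔΔCt = (29.74−16.08) − (27.91−16.32) = 13.66 − 11.59 = 2.07; fold change = 2^-2.07 = 0.238
gene C has the largest |ΔΔCt| = 4.61.

0.041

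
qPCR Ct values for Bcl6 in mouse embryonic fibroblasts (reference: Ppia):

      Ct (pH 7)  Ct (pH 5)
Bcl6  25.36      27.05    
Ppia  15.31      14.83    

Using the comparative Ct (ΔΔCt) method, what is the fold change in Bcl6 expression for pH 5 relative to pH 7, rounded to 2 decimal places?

ΔCt(pH 7) = 25.360 − 15.310 = 10.050
ΔCt(pH 5) = 27.050 − 14.830 = 12.220
ΔΔCt = 12.220 − 10.050 = 2.170
Fold change = 2^(−2.170) = 0.222

0.22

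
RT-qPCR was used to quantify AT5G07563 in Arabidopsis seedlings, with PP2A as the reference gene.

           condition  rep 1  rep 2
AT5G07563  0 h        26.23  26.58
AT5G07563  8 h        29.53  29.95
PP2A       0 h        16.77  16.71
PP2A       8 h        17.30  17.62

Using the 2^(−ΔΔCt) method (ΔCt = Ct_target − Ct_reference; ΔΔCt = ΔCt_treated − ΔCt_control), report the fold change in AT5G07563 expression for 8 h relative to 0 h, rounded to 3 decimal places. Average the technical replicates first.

0.163

Mean Ct: AT5G07563 0 h 26.405; AT5G07563 8 h 29.740; PP2A 0 h 16.740; PP2A 8 h 17.460
ΔCt(0 h) = 26.405 − 16.740 = 9.665
ΔCt(8 h) = 29.740 − 17.460 = 12.280
ΔΔCt = 12.280 − 9.665 = 2.615
Fold change = 2^(−2.615) = 0.1632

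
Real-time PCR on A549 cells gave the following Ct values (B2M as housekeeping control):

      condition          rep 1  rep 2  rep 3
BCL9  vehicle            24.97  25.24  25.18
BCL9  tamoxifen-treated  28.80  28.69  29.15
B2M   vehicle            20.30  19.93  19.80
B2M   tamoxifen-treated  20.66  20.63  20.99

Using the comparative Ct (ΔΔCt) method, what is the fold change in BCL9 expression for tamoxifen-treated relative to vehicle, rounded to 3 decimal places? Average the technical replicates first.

0.125

Mean Ct: BCL9 vehicle 25.130; BCL9 tamoxifen-treated 28.880; B2M vehicle 20.010; B2M tamoxifen-treated 20.760
ΔCt(vehicle) = 25.130 − 20.010 = 5.120
ΔCt(tamoxifen-treated) = 28.880 − 20.760 = 8.120
ΔΔCt = 8.120 − 5.120 = 3.000
Fold change = 2^(−3.000) = 0.1250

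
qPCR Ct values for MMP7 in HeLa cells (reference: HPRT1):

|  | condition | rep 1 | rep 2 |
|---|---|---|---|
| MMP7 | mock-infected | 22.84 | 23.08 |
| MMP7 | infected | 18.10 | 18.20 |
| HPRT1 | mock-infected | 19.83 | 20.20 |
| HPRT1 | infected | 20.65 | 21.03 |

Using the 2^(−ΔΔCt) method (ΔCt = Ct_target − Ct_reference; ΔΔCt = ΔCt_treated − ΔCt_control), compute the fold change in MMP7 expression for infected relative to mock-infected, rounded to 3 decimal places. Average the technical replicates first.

Mean Ct: MMP7 mock-infected 22.960; MMP7 infected 18.150; HPRT1 mock-infected 20.015; HPRT1 infected 20.840
ΔCt(mock-infected) = 22.960 − 20.015 = 2.945
ΔCt(infected) = 18.150 − 20.840 = -2.690
ΔΔCt = -2.690 − 2.945 = -5.635
Fold change = 2^(−(-5.635)) = 2^5.635 = 49.6940

49.694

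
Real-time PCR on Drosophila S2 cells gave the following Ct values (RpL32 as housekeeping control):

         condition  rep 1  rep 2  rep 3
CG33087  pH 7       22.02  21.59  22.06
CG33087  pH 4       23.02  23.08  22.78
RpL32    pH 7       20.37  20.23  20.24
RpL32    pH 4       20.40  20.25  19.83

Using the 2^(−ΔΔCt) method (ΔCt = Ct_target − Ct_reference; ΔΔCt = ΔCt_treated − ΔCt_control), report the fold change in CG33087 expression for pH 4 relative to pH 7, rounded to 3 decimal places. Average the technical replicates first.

0.438

Mean Ct: CG33087 pH 7 21.890; CG33087 pH 4 22.960; RpL32 pH 7 20.280; RpL32 pH 4 20.160
ΔCt(pH 7) = 21.890 − 20.280 = 1.610
ΔCt(pH 4) = 22.960 − 20.160 = 2.800
ΔΔCt = 2.800 − 1.610 = 1.190
Fold change = 2^(−1.190) = 0.4383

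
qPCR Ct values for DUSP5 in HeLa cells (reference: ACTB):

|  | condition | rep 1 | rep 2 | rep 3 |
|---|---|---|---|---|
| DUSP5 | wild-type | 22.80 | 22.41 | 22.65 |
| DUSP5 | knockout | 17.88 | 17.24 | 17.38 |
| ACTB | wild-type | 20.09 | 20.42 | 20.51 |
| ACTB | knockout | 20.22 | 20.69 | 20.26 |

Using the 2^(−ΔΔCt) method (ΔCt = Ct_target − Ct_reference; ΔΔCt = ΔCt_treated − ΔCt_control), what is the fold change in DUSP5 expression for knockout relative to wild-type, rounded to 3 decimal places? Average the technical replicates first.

Mean Ct: DUSP5 wild-type 22.620; DUSP5 knockout 17.500; ACTB wild-type 20.340; ACTB knockout 20.390
ΔCt(wild-type) = 22.620 − 20.340 = 2.280
ΔCt(knockout) = 17.500 − 20.390 = -2.890
ΔΔCt = -2.890 − 2.280 = -5.170
Fold change = 2^(−(-5.170)) = 2^5.170 = 36.0019

36.002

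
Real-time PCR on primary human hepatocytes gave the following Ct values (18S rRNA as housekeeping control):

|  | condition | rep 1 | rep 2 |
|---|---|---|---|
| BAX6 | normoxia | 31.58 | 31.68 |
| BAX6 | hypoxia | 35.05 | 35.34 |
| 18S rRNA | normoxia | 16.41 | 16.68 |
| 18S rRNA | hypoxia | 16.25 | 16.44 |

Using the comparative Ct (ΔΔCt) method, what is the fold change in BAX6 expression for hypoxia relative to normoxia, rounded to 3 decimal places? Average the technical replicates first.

Mean Ct: BAX6 normoxia 31.630; BAX6 hypoxia 35.195; 18S rRNA normoxia 16.545; 18S rRNA hypoxia 16.345
ΔCt(normoxia) = 31.630 − 16.545 = 15.085
ΔCt(hypoxia) = 35.195 − 16.345 = 18.850
ΔΔCt = 18.850 − 15.085 = 3.765
Fold change = 2^(−3.765) = 0.0736

0.074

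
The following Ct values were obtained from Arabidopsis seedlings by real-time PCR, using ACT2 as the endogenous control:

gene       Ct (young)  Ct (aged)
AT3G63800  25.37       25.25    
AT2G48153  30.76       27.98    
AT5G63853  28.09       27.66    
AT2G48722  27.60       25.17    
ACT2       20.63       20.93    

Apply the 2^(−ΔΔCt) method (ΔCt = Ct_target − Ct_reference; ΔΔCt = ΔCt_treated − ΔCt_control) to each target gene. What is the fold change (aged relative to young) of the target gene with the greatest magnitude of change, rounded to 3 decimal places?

AT3G63800: ΔΔCt = (25.25−20.93) − (25.37−20.63) = 4.32 − 4.74 = -0.42; fold change = 2^0.42 = 1.338
AT2G48153: ΔΔCt = (27.98−20.93) − (30.76−20.63) = 7.05 − 10.13 = -3.08; fold change = 2^3.08 = 8.456
AT5G63853: ΔΔCt = (27.66−20.93) − (28.09−20.63) = 6.73 − 7.46 = -0.73; fold change = 2^0.73 = 1.659
AT2G48722: ΔΔCt = (25.17−20.93) − (27.60−20.63) = 4.24 − 6.97 = -2.73; fold change = 2^2.73 = 6.635
AT2G48153 has the largest |ΔΔCt| = 3.08.

8.456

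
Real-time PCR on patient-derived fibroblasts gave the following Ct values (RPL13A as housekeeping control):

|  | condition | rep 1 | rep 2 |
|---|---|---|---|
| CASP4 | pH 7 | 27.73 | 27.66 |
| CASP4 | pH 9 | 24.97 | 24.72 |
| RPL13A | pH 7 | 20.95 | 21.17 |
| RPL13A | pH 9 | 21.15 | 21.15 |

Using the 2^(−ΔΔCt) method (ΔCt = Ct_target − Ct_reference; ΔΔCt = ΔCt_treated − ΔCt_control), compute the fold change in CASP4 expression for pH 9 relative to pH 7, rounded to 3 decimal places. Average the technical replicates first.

7.674

Mean Ct: CASP4 pH 7 27.695; CASP4 pH 9 24.845; RPL13A pH 7 21.060; RPL13A pH 9 21.150
ΔCt(pH 7) = 27.695 − 21.060 = 6.635
ΔCt(pH 9) = 24.845 − 21.150 = 3.695
ΔΔCt = 3.695 − 6.635 = -2.940
Fold change = 2^(−(-2.940)) = 2^2.940 = 7.6741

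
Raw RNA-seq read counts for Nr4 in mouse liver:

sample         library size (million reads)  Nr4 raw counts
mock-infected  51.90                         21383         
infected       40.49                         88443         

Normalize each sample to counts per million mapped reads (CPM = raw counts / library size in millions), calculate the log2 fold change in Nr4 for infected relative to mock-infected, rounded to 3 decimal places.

2.406

CPM(mock-infected) = 21383 / 51.90 = 412.0039
CPM(infected) = 88443 / 40.49 = 2184.3171
Fold change = 2184.3171 / 412.0039 = 5.30169
log2(5.30169) = 2.4065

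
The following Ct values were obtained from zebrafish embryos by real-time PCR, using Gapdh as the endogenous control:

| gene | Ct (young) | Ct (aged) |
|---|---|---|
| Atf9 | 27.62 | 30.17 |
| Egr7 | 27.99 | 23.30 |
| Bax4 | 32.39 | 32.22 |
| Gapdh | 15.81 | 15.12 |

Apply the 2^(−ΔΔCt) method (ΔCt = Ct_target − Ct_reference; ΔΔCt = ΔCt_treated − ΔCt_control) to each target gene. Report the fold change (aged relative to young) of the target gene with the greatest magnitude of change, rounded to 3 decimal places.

Atf9: ΔΔCt = (30.17−15.12) − (27.62−15.81) = 15.05 − 11.81 = 3.24; fold change = 2^-3.24 = 0.106
Egr7: ΔΔCt = (23.30−15.12) − (27.99−15.81) = 8.18 − 12.18 = -4.00; fold change = 2^4.00 = 16.000
Bax4: ΔΔCt = (32.22−15.12) − (32.39−15.81) = 17.10 − 16.58 = 0.52; fold change = 2^-0.52 = 0.697
Egr7 has the largest |ΔΔCt| = 4.00.

16.000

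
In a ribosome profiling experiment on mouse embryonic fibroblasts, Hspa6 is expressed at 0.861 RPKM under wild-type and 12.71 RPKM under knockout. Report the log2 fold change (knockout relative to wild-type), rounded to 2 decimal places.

Fold change = 12.71 / 0.861 = 14.7619
log2(14.7619) = 3.884

3.88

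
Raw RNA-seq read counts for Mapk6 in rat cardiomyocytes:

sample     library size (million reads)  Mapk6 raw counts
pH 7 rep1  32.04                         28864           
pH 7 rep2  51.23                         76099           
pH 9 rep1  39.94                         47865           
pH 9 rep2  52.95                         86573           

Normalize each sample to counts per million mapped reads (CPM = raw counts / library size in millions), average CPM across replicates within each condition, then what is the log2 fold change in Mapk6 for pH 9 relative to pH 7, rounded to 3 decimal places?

0.248

CPM(pH 7 rep1) = 28864 / 32.04 = 900.8739
CPM(pH 7 rep2) = 76099 / 51.23 = 1485.4382
CPM(pH 9 rep1) = 47865 / 39.94 = 1198.4226
CPM(pH 9 rep2) = 86573 / 52.95 = 1634.9953
mean CPM(pH 7) = 1193.1561; mean CPM(pH 9) = 1416.7090
Fold change = 1416.7090 / 1193.1561 = 1.18736
log2(1.18736) = 0.2478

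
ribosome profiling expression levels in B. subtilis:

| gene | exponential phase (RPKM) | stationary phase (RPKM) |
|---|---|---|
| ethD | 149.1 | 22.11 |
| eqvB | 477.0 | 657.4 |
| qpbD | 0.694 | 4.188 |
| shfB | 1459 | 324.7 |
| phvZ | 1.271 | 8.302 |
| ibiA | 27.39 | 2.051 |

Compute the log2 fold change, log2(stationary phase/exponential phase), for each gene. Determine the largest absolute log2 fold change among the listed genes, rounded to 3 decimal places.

3.739

log2(22.11/149.1) = -2.754  (ethD)
log2(657.4/477.0) = 0.463  (eqvB)
log2(4.188/0.694) = 2.593  (qpbD)
log2(324.7/1459) = -2.168  (shfB)
log2(8.302/1.271) = 2.707  (phvZ)
log2(2.051/27.39) = -3.739  (ibiA)
The largest magnitude belongs to ibiA.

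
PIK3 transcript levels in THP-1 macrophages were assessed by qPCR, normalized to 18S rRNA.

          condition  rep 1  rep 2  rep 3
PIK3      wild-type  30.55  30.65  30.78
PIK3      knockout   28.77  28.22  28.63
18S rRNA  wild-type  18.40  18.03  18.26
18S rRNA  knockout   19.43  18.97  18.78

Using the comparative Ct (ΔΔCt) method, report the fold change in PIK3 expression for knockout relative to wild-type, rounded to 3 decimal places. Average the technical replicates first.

Mean Ct: PIK3 wild-type 30.660; PIK3 knockout 28.540; 18S rRNA wild-type 18.230; 18S rRNA knockout 19.060
ΔCt(wild-type) = 30.660 − 18.230 = 12.430
ΔCt(knockout) = 28.540 − 19.060 = 9.480
ΔΔCt = 9.480 − 12.430 = -2.950
Fold change = 2^(−(-2.950)) = 2^2.950 = 7.7275

7.727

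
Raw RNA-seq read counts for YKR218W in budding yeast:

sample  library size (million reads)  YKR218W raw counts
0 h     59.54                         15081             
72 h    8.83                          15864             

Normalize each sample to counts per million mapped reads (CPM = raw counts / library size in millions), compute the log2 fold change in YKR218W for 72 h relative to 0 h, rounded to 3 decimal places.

2.826

CPM(0 h) = 15081 / 59.54 = 253.2919
CPM(72 h) = 15864 / 8.83 = 1796.6025
Fold change = 1796.6025 / 253.2919 = 7.09301
log2(7.09301) = 2.8264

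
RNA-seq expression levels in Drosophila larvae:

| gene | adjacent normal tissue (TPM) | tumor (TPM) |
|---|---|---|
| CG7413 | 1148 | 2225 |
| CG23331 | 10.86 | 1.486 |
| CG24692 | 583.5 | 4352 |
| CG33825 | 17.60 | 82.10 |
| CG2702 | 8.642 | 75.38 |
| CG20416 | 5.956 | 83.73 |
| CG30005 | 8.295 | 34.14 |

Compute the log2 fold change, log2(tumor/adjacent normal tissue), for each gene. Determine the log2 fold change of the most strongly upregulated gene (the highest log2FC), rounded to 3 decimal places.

log2(2225/1148) = 0.955  (CG7413)
log2(1.486/10.86) = -2.870  (CG23331)
log2(4352/583.5) = 2.899  (CG24692)
log2(82.10/17.60) = 2.222  (CG33825)
log2(75.38/8.642) = 3.125  (CG2702)
log2(83.73/5.956) = 3.813  (CG20416)
log2(34.14/8.295) = 2.041  (CG30005)
CG20416 is most strongly upregulated.

3.813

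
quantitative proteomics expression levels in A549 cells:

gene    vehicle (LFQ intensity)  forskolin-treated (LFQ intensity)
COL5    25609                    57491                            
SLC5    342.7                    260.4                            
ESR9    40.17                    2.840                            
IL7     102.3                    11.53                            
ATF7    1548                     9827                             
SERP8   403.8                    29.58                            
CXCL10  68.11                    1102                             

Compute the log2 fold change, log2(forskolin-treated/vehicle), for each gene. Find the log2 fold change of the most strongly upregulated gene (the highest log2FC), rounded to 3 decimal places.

4.016

log2(57491/25609) = 1.167  (COL5)
log2(260.4/342.7) = -0.396  (SLC5)
log2(2.840/40.17) = -3.822  (ESR9)
log2(11.53/102.3) = -3.149  (IL7)
log2(9827/1548) = 2.666  (ATF7)
log2(29.58/403.8) = -3.771  (SERP8)
log2(1102/68.11) = 4.016  (CXCL10)
CXCL10 is most strongly upregulated.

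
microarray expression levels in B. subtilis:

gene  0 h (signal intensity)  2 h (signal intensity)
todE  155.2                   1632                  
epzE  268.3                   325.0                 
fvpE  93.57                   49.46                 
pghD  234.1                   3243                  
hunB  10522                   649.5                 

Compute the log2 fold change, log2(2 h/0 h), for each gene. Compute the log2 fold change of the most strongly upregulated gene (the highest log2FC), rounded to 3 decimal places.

log2(1632/155.2) = 3.394  (todE)
log2(325.0/268.3) = 0.277  (epzE)
log2(49.46/93.57) = -0.920  (fvpE)
log2(3243/234.1) = 3.792  (pghD)
log2(649.5/10522) = -4.018  (hunB)
pghD is most strongly upregulated.

3.792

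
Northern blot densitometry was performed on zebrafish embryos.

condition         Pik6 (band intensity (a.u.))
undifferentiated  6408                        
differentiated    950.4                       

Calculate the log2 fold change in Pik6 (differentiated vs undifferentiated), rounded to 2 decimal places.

-2.75

Fold change = 950.4 / 6408 = 0.1483
log2(0.1483) = -2.753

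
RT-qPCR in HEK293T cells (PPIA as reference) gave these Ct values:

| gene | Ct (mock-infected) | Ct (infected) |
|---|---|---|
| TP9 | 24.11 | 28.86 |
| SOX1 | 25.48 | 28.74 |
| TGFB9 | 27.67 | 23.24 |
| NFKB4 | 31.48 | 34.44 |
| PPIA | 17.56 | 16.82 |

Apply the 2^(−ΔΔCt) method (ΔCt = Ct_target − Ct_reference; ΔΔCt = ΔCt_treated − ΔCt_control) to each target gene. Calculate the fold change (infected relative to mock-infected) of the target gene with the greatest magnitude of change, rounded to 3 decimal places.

0.022

TP9: ΔΔCt = (28.86−16.82) − (24.11−17.56) = 12.04 − 6.55 = 5.49; fold change = 2^-5.49 = 0.022
SOX1: ΔΔCt = (28.74−16.82) − (25.48−17.56) = 11.92 − 7.92 = 4.00; fold change = 2^-4.00 = 0.062
TGFB9: ΔΔCt = (23.24−16.82) − (27.67−17.56) = 6.42 − 10.11 = -3.69; fold change = 2^3.69 = 12.906
NFKB4: ΔΔCt = (34.44−16.82) − (31.48−17.56) = 17.62 − 13.92 = 3.70; fold change = 2^-3.70 = 0.077
TP9 has the largest |ΔΔCt| = 5.49.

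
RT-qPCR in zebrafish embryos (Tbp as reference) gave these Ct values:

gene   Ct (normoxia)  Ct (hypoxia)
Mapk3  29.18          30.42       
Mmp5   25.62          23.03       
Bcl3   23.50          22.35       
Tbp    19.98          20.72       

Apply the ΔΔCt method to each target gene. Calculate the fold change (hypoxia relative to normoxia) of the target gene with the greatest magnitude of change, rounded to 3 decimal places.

10.056

Mapk3: ΔΔCt = (30.42−20.72) − (29.18−19.98) = 9.70 − 9.20 = 0.50; fold change = 2^-0.50 = 0.707
Mmp5: ΔΔCt = (23.03−20.72) − (25.62−19.98) = 2.31 − 5.64 = -3.33; fold change = 2^3.33 = 10.056
Bcl3: ΔΔCt = (22.35−20.72) − (23.50−19.98) = 1.63 − 3.52 = -1.89; fold change = 2^1.89 = 3.706
Mmp5 has the largest |ΔΔCt| = 3.33.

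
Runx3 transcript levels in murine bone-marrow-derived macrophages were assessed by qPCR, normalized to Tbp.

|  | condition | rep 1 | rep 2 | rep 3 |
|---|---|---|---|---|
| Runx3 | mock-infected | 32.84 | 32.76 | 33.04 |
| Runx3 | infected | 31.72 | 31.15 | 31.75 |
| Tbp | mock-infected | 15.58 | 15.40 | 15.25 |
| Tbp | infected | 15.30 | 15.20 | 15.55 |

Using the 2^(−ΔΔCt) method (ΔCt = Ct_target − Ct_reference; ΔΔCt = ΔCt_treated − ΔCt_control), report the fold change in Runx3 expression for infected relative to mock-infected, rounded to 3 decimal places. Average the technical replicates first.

2.428

Mean Ct: Runx3 mock-infected 32.880; Runx3 infected 31.540; Tbp mock-infected 15.410; Tbp infected 15.350
ΔCt(mock-infected) = 32.880 − 15.410 = 17.470
ΔCt(infected) = 31.540 − 15.350 = 16.190
ΔΔCt = 16.190 − 17.470 = -1.280
Fold change = 2^(−(-1.280)) = 2^1.280 = 2.4284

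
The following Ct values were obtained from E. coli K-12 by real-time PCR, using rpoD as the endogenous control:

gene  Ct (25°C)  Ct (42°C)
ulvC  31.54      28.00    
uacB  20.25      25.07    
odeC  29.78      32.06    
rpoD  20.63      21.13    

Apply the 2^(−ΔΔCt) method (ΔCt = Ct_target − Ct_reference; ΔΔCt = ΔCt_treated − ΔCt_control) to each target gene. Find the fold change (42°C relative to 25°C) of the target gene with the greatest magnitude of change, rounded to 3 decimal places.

ulvC: ΔΔCt = (28.00−21.13) − (31.54−20.63) = 6.87 − 10.91 = -4.04; fold change = 2^4.04 = 16.450
uacB: ΔΔCt = (25.07−21.13) − (20.25−20.63) = 3.94 − (-0.38) = 4.32; fold change = 2^-4.32 = 0.050
odeC: ΔΔCt = (32.06−21.13) − (29.78−20.63) = 10.93 − 9.15 = 1.78; fold change = 2^-1.78 = 0.291
uacB has the largest |ΔΔCt| = 4.32.

0.050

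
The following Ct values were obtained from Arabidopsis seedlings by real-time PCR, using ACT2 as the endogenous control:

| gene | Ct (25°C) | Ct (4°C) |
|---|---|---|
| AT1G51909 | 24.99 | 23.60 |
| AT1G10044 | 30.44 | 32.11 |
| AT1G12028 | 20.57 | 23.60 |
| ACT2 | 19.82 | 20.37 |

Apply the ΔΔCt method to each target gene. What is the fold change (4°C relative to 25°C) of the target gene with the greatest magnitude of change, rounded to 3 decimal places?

0.179

AT1G51909: ΔΔCt = (23.60−20.37) − (24.99−19.82) = 3.23 − 5.17 = -1.94; fold change = 2^1.94 = 3.837
AT1G10044: ΔΔCt = (32.11−20.37) − (30.44−19.82) = 11.74 − 10.62 = 1.12; fold change = 2^-1.12 = 0.460
AT1G12028: ΔΔCt = (23.60−20.37) − (20.57−19.82) = 3.23 − 0.75 = 2.48; fold change = 2^-2.48 = 0.179
AT1G12028 has the largest |ΔΔCt| = 2.48.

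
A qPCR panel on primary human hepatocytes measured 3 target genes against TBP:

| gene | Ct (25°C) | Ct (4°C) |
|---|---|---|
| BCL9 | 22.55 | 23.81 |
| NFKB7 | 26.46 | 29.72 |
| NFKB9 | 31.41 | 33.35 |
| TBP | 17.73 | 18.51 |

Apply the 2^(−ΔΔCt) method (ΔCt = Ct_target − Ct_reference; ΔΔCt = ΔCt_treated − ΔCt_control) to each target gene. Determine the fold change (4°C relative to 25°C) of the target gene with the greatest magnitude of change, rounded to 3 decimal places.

BCL9: ΔΔCt = (23.81−18.51) − (22.55−17.73) = 5.30 − 4.82 = 0.48; fold change = 2^-0.48 = 0.717
NFKB7: ΔΔCt = (29.72−18.51) − (26.46−17.73) = 11.21 − 8.73 = 2.48; fold change = 2^-2.48 = 0.179
NFKB9: ΔΔCt = (33.35−18.51) − (31.41−17.73) = 14.84 − 13.68 = 1.16; fold change = 2^-1.16 = 0.448
NFKB7 has the largest |ΔΔCt| = 2.48.

0.179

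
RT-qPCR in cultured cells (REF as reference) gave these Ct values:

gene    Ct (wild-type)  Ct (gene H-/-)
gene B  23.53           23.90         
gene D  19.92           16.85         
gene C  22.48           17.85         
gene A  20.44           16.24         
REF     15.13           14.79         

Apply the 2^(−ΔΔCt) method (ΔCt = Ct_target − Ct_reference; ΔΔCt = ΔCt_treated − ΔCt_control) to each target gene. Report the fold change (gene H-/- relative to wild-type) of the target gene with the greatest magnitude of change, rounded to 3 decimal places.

19.562

gene B: ΔΔCt = (23.90−14.79) − (23.53−15.13) = 9.11 − 8.40 = 0.71; fold change = 2^-0.71 = 0.611
gene D: ΔΔCt = (16.85−14.79) − (19.92−15.13) = 2.06 − 4.79 = -2.73; fold change = 2^2.73 = 6.635
gene C: ΔΔCt = (17.85−14.79) − (22.48−15.13) = 3.06 − 7.35 = -4.29; fold change = 2^4.29 = 19.562
gene A: ΔΔCt = (16.24−14.79) − (20.44−15.13) = 1.45 − 5.31 = -3.86; fold change = 2^3.86 = 14.520
gene C has the largest |ΔΔCt| = 4.29.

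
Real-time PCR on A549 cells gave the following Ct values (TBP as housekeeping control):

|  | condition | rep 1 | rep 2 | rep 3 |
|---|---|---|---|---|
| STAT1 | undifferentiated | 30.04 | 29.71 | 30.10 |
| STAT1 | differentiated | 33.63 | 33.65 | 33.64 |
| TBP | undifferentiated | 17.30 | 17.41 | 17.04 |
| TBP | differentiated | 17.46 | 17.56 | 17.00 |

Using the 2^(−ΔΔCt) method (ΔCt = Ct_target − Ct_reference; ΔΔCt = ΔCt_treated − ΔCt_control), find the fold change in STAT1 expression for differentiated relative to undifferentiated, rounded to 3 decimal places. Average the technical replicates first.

Mean Ct: STAT1 undifferentiated 29.950; STAT1 differentiated 33.640; TBP undifferentiated 17.250; TBP differentiated 17.340
ΔCt(undifferentiated) = 29.950 − 17.250 = 12.700
ΔCt(differentiated) = 33.640 − 17.340 = 16.300
ΔΔCt = 16.300 − 12.700 = 3.600
Fold change = 2^(−3.600) = 0.0825

0.082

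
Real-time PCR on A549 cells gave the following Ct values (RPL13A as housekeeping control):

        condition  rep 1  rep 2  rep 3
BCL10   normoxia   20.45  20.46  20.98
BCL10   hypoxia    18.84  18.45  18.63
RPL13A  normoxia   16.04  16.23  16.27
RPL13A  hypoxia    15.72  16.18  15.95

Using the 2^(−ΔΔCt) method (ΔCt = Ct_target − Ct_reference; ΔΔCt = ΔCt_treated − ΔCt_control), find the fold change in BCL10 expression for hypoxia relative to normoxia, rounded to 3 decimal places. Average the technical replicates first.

3.387

Mean Ct: BCL10 normoxia 20.630; BCL10 hypoxia 18.640; RPL13A normoxia 16.180; RPL13A hypoxia 15.950
ΔCt(normoxia) = 20.630 − 16.180 = 4.450
ΔCt(hypoxia) = 18.640 − 15.950 = 2.690
ΔΔCt = 2.690 − 4.450 = -1.760
Fold change = 2^(−(-1.760)) = 2^1.760 = 3.3870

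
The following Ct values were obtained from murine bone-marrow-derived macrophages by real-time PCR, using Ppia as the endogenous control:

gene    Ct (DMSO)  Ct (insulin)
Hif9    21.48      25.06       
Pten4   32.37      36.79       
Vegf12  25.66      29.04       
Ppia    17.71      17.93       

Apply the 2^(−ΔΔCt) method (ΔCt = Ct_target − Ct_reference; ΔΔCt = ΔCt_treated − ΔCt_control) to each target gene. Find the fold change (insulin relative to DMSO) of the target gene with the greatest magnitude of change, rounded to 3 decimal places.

0.054

Hif9: ΔΔCt = (25.06−17.93) − (21.48−17.71) = 7.13 − 3.77 = 3.36; fold change = 2^-3.36 = 0.097
Pten4: ΔΔCt = (36.79−17.93) − (32.37−17.71) = 18.86 − 14.66 = 4.20; fold change = 2^-4.20 = 0.054
Vegf12: ΔΔCt = (29.04−17.93) − (25.66−17.71) = 11.11 − 7.95 = 3.16; fold change = 2^-3.16 = 0.112
Pten4 has the largest |ΔΔCt| = 4.20.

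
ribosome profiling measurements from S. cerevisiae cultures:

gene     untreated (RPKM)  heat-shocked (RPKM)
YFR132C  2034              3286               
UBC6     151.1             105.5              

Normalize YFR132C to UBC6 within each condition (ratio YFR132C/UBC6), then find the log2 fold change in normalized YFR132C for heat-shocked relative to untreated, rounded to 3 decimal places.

1.210

YFR132C/UBC6 (untreated) = 2034 / 151.1 = 13.461
YFR132C/UBC6 (heat-shocked) = 3286 / 105.5 = 31.147
Fold change = 31.147 / 13.461 = 2.3138
log2(2.3138) = 1.2103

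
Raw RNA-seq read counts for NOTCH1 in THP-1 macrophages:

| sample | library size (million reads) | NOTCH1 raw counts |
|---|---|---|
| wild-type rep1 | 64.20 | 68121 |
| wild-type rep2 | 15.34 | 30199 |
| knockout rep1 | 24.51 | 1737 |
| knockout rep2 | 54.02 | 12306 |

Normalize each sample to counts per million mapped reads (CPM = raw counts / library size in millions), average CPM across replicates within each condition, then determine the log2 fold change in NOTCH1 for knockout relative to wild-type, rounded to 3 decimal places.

-3.343

CPM(wild-type rep1) = 68121 / 64.20 = 1061.0748
CPM(wild-type rep2) = 30199 / 15.34 = 1968.6441
CPM(knockout rep1) = 1737 / 24.51 = 70.8690
CPM(knockout rep2) = 12306 / 54.02 = 227.8045
mean CPM(wild-type) = 1514.8594; mean CPM(knockout) = 149.3368
Fold change = 149.3368 / 1514.8594 = 0.09858
log2(0.09858) = -3.3425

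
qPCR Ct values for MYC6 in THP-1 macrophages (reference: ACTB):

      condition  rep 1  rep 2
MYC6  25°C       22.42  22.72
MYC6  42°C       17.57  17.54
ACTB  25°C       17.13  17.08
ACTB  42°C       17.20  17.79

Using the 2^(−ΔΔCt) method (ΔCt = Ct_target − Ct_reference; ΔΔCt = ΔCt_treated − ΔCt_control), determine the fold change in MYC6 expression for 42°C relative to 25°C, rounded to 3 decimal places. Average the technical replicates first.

Mean Ct: MYC6 25°C 22.570; MYC6 42°C 17.555; ACTB 25°C 17.105; ACTB 42°C 17.495
ΔCt(25°C) = 22.570 − 17.105 = 5.465
ΔCt(42°C) = 17.555 − 17.495 = 0.060
ΔΔCt = 0.060 − 5.465 = -5.405
Fold change = 2^(−(-5.405)) = 2^5.405 = 42.3708

42.371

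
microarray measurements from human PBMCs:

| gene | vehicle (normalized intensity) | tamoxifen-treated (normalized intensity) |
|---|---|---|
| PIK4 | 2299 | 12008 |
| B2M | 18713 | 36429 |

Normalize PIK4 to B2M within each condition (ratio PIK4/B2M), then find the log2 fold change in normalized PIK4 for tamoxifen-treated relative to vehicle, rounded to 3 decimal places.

1.424

PIK4/B2M (vehicle) = 2299 / 18713 = 0.12286
PIK4/B2M (tamoxifen-treated) = 12008 / 36429 = 0.32963
Fold change = 0.32963 / 0.12286 = 2.6830
log2(2.6830) = 1.4239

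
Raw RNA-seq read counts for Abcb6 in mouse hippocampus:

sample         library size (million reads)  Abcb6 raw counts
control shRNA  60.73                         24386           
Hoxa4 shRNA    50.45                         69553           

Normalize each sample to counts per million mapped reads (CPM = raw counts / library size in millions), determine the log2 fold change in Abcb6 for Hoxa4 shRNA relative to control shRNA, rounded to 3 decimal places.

1.780

CPM(control shRNA) = 24386 / 60.73 = 401.5478
CPM(Hoxa4 shRNA) = 69553 / 50.45 = 1378.6521
Fold change = 1378.6521 / 401.5478 = 3.43334
log2(3.43334) = 1.7796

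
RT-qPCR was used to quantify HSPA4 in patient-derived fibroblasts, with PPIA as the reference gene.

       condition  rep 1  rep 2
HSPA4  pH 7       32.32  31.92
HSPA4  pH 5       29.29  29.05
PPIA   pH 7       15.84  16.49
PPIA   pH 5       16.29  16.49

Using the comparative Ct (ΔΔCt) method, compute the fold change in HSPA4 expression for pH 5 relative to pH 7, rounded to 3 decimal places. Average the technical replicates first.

9.032

Mean Ct: HSPA4 pH 7 32.120; HSPA4 pH 5 29.170; PPIA pH 7 16.165; PPIA pH 5 16.390
ΔCt(pH 7) = 32.120 − 16.165 = 15.955
ΔCt(pH 5) = 29.170 − 16.390 = 12.780
ΔΔCt = 12.780 − 15.955 = -3.175
Fold change = 2^(−(-3.175)) = 2^3.175 = 9.0317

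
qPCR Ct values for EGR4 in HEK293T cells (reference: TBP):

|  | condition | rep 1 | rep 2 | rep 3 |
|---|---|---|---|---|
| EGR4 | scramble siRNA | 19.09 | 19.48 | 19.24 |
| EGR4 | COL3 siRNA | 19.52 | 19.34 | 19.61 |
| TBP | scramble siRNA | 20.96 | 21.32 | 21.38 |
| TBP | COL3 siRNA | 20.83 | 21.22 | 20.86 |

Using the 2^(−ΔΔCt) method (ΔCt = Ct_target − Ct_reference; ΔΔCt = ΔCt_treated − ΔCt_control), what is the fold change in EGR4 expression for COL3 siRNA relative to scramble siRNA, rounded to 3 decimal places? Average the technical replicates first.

Mean Ct: EGR4 scramble siRNA 19.270; EGR4 COL3 siRNA 19.490; TBP scramble siRNA 21.220; TBP COL3 siRNA 20.970
ΔCt(scramble siRNA) = 19.270 − 21.220 = -1.950
ΔCt(COL3 siRNA) = 19.490 − 20.970 = -1.480
ΔΔCt = -1.480 − (-1.950) = 0.470
Fold change = 2^(−0.470) = 0.7220

0.722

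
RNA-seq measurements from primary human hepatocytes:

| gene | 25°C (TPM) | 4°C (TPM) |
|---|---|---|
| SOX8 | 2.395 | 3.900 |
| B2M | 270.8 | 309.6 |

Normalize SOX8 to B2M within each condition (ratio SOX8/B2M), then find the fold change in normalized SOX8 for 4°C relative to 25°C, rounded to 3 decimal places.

1.424

SOX8/B2M (25°C) = 2.395 / 270.8 = 0.0088442
SOX8/B2M (4°C) = 3.900 / 309.6 = 0.012597
Fold change = 0.012597 / 0.0088442 = 1.4243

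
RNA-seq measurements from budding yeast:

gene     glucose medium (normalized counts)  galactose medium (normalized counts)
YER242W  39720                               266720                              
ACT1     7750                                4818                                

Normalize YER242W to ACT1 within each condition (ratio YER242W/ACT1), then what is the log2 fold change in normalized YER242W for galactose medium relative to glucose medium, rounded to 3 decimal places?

YER242W/ACT1 (glucose medium) = 39720 / 7750 = 5.1252
YER242W/ACT1 (galactose medium) = 266720 / 4818 = 55.359
Fold change = 55.359 / 5.1252 = 10.8014
log2(10.8014) = 3.4332

3.433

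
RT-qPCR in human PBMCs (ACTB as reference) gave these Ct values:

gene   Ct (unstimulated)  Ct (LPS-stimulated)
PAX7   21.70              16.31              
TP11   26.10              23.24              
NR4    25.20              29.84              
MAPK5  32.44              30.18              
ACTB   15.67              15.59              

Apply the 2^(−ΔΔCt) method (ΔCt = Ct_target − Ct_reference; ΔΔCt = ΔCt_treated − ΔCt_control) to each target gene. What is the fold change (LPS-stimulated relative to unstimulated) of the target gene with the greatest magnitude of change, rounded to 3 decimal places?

PAX7: ΔΔCt = (16.31−15.59) − (21.70−15.67) = 0.72 − 6.03 = -5.31; fold change = 2^5.31 = 39.671
TP11: ΔΔCt = (23.24−15.59) − (26.10−15.67) = 7.65 − 10.43 = -2.78; fold change = 2^2.78 = 6.869
NR4: ΔΔCt = (29.84−15.59) − (25.20−15.67) = 14.25 − 9.53 = 4.72; fold change = 2^-4.72 = 0.038
MAPK5: ΔΔCt = (30.18−15.59) − (32.44−15.67) = 14.59 − 16.77 = -2.18; fold change = 2^2.18 = 4.532
PAX7 has the largest |ΔΔCt| = 5.31.

39.671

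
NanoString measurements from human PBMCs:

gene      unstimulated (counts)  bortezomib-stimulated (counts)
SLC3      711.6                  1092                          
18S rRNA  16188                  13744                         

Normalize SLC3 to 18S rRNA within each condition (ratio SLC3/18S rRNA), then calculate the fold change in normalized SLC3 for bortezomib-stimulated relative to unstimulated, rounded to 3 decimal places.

1.807

SLC3/18S rRNA (unstimulated) = 711.6 / 16188 = 0.043958
SLC3/18S rRNA (bortezomib-stimulated) = 1092 / 13744 = 0.079453
Fold change = 0.079453 / 0.043958 = 1.8075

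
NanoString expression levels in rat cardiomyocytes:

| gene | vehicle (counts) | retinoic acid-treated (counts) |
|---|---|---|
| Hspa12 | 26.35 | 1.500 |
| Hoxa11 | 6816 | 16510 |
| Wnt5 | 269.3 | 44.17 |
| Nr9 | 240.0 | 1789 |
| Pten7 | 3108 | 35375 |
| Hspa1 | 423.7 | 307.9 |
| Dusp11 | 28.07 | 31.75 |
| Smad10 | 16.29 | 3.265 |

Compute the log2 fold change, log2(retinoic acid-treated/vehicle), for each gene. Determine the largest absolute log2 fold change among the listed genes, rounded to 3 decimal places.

4.135

log2(1.500/26.35) = -4.135  (Hspa12)
log2(16510/6816) = 1.276  (Hoxa11)
log2(44.17/269.3) = -2.608  (Wnt5)
log2(1789/240.0) = 2.898  (Nr9)
log2(35375/3108) = 3.509  (Pten7)
log2(307.9/423.7) = -0.461  (Hspa1)
log2(31.75/28.07) = 0.178  (Dusp11)
log2(3.265/16.29) = -2.319  (Smad10)
The largest magnitude belongs to Hspa12.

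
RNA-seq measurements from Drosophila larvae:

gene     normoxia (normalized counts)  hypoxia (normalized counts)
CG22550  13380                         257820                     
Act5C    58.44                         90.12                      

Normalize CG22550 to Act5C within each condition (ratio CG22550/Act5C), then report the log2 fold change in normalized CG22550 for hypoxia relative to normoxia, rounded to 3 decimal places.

3.643

CG22550/Act5C (normoxia) = 13380 / 58.44 = 228.95
CG22550/Act5C (hypoxia) = 257820 / 90.12 = 2860.9
Fold change = 2860.9 / 228.95 = 12.4954
log2(12.4954) = 3.6433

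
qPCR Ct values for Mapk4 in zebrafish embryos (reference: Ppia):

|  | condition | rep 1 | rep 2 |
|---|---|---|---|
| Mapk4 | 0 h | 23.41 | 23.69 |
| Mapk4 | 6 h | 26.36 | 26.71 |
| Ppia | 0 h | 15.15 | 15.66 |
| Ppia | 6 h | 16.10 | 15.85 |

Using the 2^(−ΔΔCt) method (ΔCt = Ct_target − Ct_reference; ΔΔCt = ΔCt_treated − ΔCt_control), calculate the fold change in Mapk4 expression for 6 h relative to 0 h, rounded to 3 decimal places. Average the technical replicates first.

Mean Ct: Mapk4 0 h 23.550; Mapk4 6 h 26.535; Ppia 0 h 15.405; Ppia 6 h 15.975
ΔCt(0 h) = 23.550 − 15.405 = 8.145
ΔCt(6 h) = 26.535 − 15.975 = 10.560
ΔΔCt = 10.560 − 8.145 = 2.415
Fold change = 2^(−2.415) = 0.1875

0.188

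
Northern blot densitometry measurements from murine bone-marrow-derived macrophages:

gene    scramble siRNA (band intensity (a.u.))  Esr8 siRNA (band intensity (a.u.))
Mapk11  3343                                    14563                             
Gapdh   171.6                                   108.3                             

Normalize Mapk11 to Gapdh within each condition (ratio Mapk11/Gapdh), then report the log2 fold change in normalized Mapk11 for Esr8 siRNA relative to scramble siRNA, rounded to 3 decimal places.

2.787

Mapk11/Gapdh (scramble siRNA) = 3343 / 171.6 = 19.481
Mapk11/Gapdh (Esr8 siRNA) = 14563 / 108.3 = 134.47
Fold change = 134.47 / 19.481 = 6.9025
log2(6.9025) = 2.7871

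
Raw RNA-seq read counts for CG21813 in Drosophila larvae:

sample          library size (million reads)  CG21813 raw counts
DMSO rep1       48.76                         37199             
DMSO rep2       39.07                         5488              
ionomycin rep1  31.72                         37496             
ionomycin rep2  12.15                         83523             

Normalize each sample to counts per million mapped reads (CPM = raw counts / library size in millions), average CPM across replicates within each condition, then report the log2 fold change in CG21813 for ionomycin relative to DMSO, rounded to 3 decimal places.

CPM(DMSO rep1) = 37199 / 48.76 = 762.8999
CPM(DMSO rep2) = 5488 / 39.07 = 140.4658
CPM(ionomycin rep1) = 37496 / 31.72 = 1182.0933
CPM(ionomycin rep2) = 83523 / 12.15 = 6874.3210
mean CPM(DMSO) = 451.6829; mean CPM(ionomycin) = 4028.2072
Fold change = 4028.2072 / 451.6829 = 8.91822
log2(8.91822) = 3.1568

3.157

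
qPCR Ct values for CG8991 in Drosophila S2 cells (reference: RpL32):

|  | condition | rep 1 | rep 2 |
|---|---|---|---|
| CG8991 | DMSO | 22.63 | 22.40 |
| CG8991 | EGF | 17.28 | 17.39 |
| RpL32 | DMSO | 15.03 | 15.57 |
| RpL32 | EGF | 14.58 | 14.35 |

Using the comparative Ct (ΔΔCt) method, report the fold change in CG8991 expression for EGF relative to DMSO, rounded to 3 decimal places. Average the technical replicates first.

Mean Ct: CG8991 DMSO 22.515; CG8991 EGF 17.335; RpL32 DMSO 15.300; RpL32 EGF 14.465
ΔCt(DMSO) = 22.515 − 15.300 = 7.215
ΔCt(EGF) = 17.335 − 14.465 = 2.870
ΔΔCt = 2.870 − 7.215 = -4.345
Fold change = 2^(−(-4.345)) = 2^4.345 = 20.3224

20.322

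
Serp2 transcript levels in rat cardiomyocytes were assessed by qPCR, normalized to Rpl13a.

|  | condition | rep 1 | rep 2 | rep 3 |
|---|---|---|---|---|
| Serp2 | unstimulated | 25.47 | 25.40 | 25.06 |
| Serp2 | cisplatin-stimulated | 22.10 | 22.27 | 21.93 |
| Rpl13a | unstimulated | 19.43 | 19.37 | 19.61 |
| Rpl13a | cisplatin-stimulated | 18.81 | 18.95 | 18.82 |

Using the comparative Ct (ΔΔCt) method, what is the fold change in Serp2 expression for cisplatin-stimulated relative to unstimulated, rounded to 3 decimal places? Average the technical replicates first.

6.063

Mean Ct: Serp2 unstimulated 25.310; Serp2 cisplatin-stimulated 22.100; Rpl13a unstimulated 19.470; Rpl13a cisplatin-stimulated 18.860
ΔCt(unstimulated) = 25.310 − 19.470 = 5.840
ΔCt(cisplatin-stimulated) = 22.100 − 18.860 = 3.240
ΔΔCt = 3.240 − 5.840 = -2.600
Fold change = 2^(−(-2.600)) = 2^2.600 = 6.0629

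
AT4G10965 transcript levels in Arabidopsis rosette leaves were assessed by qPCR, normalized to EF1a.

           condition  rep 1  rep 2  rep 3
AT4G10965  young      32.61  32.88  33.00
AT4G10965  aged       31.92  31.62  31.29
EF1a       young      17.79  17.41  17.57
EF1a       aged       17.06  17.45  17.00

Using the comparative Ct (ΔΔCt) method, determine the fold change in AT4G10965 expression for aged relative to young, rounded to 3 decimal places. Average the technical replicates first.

1.741

Mean Ct: AT4G10965 young 32.830; AT4G10965 aged 31.610; EF1a young 17.590; EF1a aged 17.170
ΔCt(young) = 32.830 − 17.590 = 15.240
ΔCt(aged) = 31.610 − 17.170 = 14.440
ΔΔCt = 14.440 − 15.240 = -0.800
Fold change = 2^(−(-0.800)) = 2^0.800 = 1.7411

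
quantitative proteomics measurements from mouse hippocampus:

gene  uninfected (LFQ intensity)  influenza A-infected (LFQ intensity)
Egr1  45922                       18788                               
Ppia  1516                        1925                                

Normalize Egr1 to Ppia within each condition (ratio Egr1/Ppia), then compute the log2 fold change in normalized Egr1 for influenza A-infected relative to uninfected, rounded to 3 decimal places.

Egr1/Ppia (uninfected) = 45922 / 1516 = 30.292
Egr1/Ppia (influenza A-infected) = 18788 / 1925 = 9.76
Fold change = 9.76 / 30.292 = 0.3222
log2(0.3222) = -1.6340

-1.634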